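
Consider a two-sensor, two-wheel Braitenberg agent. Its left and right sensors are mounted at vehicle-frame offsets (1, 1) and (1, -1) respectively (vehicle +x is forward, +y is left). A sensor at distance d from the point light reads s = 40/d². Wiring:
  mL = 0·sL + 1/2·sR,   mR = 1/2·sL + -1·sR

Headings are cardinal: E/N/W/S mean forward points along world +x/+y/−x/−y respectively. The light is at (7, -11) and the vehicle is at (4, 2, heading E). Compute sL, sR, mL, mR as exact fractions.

left sensor world pos  = (5, 3); dL² = 200
right sensor world pos = (5, 1); dR² = 148
sL = 40/200 = 1/5
sR = 40/148 = 10/37
mL = 0·sL + 1/2·sR = 5/37
mR = 1/2·sL + -1·sR = -63/370

1/5 10/37 5/37 -63/370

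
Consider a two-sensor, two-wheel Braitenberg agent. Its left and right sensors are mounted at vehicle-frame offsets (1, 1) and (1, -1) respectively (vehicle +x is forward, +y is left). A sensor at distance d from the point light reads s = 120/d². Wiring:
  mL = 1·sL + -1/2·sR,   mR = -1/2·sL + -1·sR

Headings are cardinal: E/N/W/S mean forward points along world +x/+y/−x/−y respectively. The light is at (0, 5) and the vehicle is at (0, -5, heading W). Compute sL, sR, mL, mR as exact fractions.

60/61 60/41 630/2501 -4890/2501

left sensor world pos  = (-1, -6); dL² = 122
right sensor world pos = (-1, -4); dR² = 82
sL = 120/122 = 60/61
sR = 120/82 = 60/41
mL = 1·sL + -1/2·sR = 630/2501
mR = -1/2·sL + -1·sR = -4890/2501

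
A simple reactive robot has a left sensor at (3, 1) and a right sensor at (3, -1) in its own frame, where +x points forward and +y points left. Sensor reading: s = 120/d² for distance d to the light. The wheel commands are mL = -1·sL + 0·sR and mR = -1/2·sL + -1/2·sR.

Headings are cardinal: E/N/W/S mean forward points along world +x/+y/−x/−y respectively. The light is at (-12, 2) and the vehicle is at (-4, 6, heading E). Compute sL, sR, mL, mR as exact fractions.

60/73 12/13 -60/73 -828/949

left sensor world pos  = (-1, 7); dL² = 146
right sensor world pos = (-1, 5); dR² = 130
sL = 120/146 = 60/73
sR = 120/130 = 12/13
mL = -1·sL + 0·sR = -60/73
mR = -1/2·sL + -1/2·sR = -828/949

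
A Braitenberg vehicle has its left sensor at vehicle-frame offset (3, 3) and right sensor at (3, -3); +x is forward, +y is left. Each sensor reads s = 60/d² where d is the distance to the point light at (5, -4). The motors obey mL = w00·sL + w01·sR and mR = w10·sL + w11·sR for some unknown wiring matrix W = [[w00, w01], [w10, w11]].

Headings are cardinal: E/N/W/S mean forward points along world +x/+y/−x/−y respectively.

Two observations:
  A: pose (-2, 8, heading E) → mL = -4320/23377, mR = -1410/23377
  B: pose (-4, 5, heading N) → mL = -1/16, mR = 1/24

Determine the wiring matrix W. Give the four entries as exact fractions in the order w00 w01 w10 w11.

obs A: pose=(-2,8,E) → sL=60/241, sR=60/97, mL=-4320/23377, mR=-1410/23377
obs B: pose=(-4,5,N) → sL=5/24, sR=1/3, mL=-1/16, mR=1/24
sensor matrix S = [[60/241, 60/97], [5/24, 1/3]]; det S = -2145/46754
solve [mL_A; mL_B] = S·[w00; w01] and [mR_A; mR_B] = S·[w10; w11]:
  w00 = 1/2, w01 = -1/2, w10 = 1, w11 = -1/2

1/2 -1/2 1 -1/2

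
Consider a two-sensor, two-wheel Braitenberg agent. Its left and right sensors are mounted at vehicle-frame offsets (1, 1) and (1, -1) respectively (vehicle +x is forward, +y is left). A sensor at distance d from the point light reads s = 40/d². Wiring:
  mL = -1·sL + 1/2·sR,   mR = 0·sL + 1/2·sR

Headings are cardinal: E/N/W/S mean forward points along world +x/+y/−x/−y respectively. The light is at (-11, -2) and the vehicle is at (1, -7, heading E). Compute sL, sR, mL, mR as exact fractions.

8/37 8/41 -180/1517 4/41

left sensor world pos  = (2, -6); dL² = 185
right sensor world pos = (2, -8); dR² = 205
sL = 40/185 = 8/37
sR = 40/205 = 8/41
mL = -1·sL + 1/2·sR = -180/1517
mR = 0·sL + 1/2·sR = 4/41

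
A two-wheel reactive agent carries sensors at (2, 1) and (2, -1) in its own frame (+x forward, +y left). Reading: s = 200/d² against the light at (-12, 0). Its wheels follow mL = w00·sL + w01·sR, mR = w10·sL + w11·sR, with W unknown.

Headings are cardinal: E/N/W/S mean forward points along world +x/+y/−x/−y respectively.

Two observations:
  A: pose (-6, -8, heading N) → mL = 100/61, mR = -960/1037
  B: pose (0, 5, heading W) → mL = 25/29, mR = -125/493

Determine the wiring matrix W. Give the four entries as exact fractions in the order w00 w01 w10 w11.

1/2 0 -1 1

obs A: pose=(-6,-8,N) → sL=200/61, sR=40/17, mL=100/61, mR=-960/1037
obs B: pose=(0,5,W) → sL=50/29, sR=25/17, mL=25/29, mR=-125/493
sensor matrix S = [[200/61, 40/17], [50/29, 25/17]]; det S = 23000/30073
solve [mL_A; mL_B] = S·[w00; w01] and [mR_A; mR_B] = S·[w10; w11]:
  w00 = 1/2, w01 = 0, w10 = -1, w11 = 1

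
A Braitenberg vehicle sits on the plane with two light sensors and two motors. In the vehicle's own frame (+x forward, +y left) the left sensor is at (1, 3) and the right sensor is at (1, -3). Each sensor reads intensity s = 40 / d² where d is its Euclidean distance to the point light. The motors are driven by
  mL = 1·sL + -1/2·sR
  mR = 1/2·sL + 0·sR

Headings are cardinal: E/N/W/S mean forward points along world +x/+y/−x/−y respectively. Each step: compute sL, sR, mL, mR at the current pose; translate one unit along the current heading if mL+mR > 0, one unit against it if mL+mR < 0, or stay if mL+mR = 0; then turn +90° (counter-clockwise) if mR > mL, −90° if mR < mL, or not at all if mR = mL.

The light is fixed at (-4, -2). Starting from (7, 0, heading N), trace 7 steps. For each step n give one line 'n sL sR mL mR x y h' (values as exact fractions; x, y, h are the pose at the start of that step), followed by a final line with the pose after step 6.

n=0: pose=(7,0,N); sL=40/73, sR=8/41; mL=1348/2993, mR=20/73; mL+mR=2168/2993 → advance +1; mR−mL=-528/2993 → turn -1·90°
n=1: pose=(7,1,E); sL=2/9, sR=5/18; mL=1/12, mR=1/9; mL+mR=7/36 → advance +1; mR−mL=1/36 → turn +1·90°
n=2: pose=(8,1,N); sL=40/97, sR=40/241; mL=7700/23377, mR=20/97; mL+mR=12520/23377 → advance +1; mR−mL=-2880/23377 → turn -1·90°
n=3: pose=(8,2,E); sL=20/109, sR=4/17; mL=122/1853, mR=10/109; mL+mR=292/1853 → advance +1; mR−mL=48/1853 → turn +1·90°
n=4: pose=(9,2,N); sL=8/25, sR=40/281; mL=1748/7025, mR=4/25; mL+mR=2872/7025 → advance +1; mR−mL=-624/7025 → turn -1·90°
n=5: pose=(9,3,E); sL=2/13, sR=1/5; mL=7/130, mR=1/13; mL+mR=17/130 → advance +1; mR−mL=3/130 → turn +1·90°
n=6: pose=(10,3,N); sL=40/157, sR=8/65; mL=1972/10205, mR=20/157; mL+mR=3272/10205 → advance +1; mR−mL=-672/10205 → turn -1·90°

0 40/73 8/41 1348/2993 20/73 7 0 N
1 2/9 5/18 1/12 1/9 7 1 E
2 40/97 40/241 7700/23377 20/97 8 1 N
3 20/109 4/17 122/1853 10/109 8 2 E
4 8/25 40/281 1748/7025 4/25 9 2 N
5 2/13 1/5 7/130 1/13 9 3 E
6 40/157 8/65 1972/10205 20/157 10 3 N
final 10 4 E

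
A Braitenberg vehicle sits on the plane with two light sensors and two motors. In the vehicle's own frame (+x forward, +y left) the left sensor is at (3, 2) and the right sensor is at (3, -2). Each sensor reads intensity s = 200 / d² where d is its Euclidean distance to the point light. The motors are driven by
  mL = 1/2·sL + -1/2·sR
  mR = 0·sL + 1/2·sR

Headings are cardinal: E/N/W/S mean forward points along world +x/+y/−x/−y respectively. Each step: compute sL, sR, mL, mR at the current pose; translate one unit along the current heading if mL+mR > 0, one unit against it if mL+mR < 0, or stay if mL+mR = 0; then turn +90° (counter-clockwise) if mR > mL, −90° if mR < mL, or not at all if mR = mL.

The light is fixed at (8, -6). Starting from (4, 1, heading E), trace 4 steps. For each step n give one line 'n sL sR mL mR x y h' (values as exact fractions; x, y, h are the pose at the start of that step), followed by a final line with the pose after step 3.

n=0: pose=(4,1,E); sL=100/41, sR=100/13; mL=-1400/533, mR=50/13; mL+mR=50/41 → advance +1; mR−mL=3450/533 → turn +1·90°
n=1: pose=(5,1,N); sL=8/5, sR=200/101; mL=-96/505, mR=100/101; mL+mR=4/5 → advance +1; mR−mL=596/505 → turn +1·90°
n=2: pose=(5,2,W); sL=25/9, sR=25/17; mL=100/153, mR=25/34; mL+mR=25/18 → advance +1; mR−mL=25/306 → turn +1·90°
n=3: pose=(4,2,S); sL=200/29, sR=200/61; mL=3200/1769, mR=100/61; mL+mR=100/29 → advance +1; mR−mL=-300/1769 → turn -1·90°

0 100/41 100/13 -1400/533 50/13 4 1 E
1 8/5 200/101 -96/505 100/101 5 1 N
2 25/9 25/17 100/153 25/34 5 2 W
3 200/29 200/61 3200/1769 100/61 4 2 S
final 4 1 W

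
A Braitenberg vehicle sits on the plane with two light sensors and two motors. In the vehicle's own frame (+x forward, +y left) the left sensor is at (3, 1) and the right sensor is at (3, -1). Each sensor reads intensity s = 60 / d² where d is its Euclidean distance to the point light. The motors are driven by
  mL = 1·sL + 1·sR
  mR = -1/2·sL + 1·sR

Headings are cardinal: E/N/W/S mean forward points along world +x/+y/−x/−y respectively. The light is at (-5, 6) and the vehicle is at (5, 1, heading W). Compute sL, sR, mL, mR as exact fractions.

12/17 12/13 360/221 126/221

left sensor world pos  = (2, 0); dL² = 85
right sensor world pos = (2, 2); dR² = 65
sL = 60/85 = 12/17
sR = 60/65 = 12/13
mL = 1·sL + 1·sR = 360/221
mR = -1/2·sL + 1·sR = 126/221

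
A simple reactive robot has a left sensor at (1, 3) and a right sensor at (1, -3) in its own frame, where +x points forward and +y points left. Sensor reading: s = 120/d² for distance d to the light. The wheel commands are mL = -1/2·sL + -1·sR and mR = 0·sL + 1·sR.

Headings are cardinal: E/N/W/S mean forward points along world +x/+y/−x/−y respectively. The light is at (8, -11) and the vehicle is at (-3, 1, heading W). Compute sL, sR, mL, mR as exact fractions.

8/15 40/123 -364/615 40/123

left sensor world pos  = (-4, -2); dL² = 225
right sensor world pos = (-4, 4); dR² = 369
sL = 120/225 = 8/15
sR = 120/369 = 40/123
mL = -1/2·sL + -1·sR = -364/615
mR = 0·sL + 1·sR = 40/123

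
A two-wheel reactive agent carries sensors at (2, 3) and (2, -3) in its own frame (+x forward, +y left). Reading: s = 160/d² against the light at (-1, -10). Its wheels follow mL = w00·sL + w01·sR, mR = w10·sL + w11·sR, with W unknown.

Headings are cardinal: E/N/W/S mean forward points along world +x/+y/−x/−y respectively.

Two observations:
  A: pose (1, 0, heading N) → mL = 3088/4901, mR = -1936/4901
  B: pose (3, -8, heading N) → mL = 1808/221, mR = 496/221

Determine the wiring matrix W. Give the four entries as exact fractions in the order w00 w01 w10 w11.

1 -1/2 1/2 -1

obs A: pose=(1,0,N) → sL=32/29, sR=160/169, mL=3088/4901, mR=-1936/4901
obs B: pose=(3,-8,N) → sL=160/17, sR=32/13, mL=1808/221, mR=496/221
sensor matrix S = [[32/29, 160/169], [160/17, 32/13]]; det S = -516096/83317
solve [mL_A; mL_B] = S·[w00; w01] and [mR_A; mR_B] = S·[w10; w11]:
  w00 = 1, w01 = -1/2, w10 = 1/2, w11 = -1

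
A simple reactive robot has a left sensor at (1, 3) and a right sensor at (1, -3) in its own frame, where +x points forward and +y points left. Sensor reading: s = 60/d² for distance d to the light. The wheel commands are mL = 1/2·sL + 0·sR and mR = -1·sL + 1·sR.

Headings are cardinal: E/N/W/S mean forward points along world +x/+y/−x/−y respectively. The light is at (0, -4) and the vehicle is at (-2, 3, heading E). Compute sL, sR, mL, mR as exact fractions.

left sensor world pos  = (-1, 6); dL² = 101
right sensor world pos = (-1, 0); dR² = 17
sL = 60/101 = 60/101
sR = 60/17 = 60/17
mL = 1/2·sL + 0·sR = 30/101
mR = -1·sL + 1·sR = 5040/1717

60/101 60/17 30/101 5040/1717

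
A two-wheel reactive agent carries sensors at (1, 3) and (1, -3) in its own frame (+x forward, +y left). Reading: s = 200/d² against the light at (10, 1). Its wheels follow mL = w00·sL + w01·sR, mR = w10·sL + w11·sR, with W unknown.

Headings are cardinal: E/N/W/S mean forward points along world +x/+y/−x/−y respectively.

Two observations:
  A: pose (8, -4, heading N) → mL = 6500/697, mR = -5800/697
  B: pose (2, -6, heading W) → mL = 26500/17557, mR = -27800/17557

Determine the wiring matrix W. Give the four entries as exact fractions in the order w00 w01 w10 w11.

obs A: pose=(8,-4,N) → sL=200/41, sR=200/17, mL=6500/697, mR=-5800/697
obs B: pose=(2,-6,W) → sL=200/181, sR=200/97, mL=26500/17557, mR=-27800/17557
sensor matrix S = [[200/41, 200/17], [200/181, 200/97]]; det S = -36000000/12237229
solve [mL_A; mL_B] = S·[w00; w01] and [mR_A; mR_B] = S·[w10; w11]:
  w00 = -1/2, w01 = 1, w10 = -1/2, w11 = -1/2

-1/2 1 -1/2 -1/2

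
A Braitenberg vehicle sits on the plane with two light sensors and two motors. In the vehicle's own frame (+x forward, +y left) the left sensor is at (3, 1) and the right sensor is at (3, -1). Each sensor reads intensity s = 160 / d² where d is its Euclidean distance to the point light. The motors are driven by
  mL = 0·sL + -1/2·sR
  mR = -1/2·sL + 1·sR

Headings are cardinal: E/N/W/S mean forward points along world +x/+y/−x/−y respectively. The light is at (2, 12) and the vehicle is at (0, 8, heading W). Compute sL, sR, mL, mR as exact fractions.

left sensor world pos  = (-3, 7); dL² = 50
right sensor world pos = (-3, 9); dR² = 34
sL = 160/50 = 16/5
sR = 160/34 = 80/17
mL = 0·sL + -1/2·sR = -40/17
mR = -1/2·sL + 1·sR = 264/85

16/5 80/17 -40/17 264/85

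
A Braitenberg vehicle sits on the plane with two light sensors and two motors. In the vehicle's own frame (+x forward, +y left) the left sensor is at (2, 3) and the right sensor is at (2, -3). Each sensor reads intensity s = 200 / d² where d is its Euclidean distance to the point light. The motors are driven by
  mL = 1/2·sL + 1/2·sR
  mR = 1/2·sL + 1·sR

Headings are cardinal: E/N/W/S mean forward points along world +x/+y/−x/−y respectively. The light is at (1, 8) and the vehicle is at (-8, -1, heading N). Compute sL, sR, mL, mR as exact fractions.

left sensor world pos  = (-11, 1); dL² = 193
right sensor world pos = (-5, 1); dR² = 85
sL = 200/193 = 200/193
sR = 200/85 = 40/17
mL = 1/2·sL + 1/2·sR = 5560/3281
mR = 1/2·sL + 1·sR = 9420/3281

200/193 40/17 5560/3281 9420/3281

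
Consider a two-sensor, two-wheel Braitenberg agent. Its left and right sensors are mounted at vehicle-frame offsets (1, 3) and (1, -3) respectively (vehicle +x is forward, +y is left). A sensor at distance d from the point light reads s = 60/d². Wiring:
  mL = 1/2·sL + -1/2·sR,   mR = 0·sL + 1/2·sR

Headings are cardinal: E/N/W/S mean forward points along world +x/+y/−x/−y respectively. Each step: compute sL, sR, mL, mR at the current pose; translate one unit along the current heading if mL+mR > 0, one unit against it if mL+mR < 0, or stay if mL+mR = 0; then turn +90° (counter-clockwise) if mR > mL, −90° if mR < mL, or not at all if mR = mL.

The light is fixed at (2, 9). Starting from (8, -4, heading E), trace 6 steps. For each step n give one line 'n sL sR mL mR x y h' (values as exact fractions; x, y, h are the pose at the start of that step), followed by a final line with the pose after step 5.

n=0: pose=(8,-4,E); sL=60/149, sR=12/61; mL=936/9089, mR=6/61; mL+mR=30/149 → advance +1; mR−mL=-42/9089 → turn -1·90°
n=1: pose=(9,-4,S); sL=15/74, sR=15/53; mL=-315/7844, mR=15/106; mL+mR=15/148 → advance +1; mR−mL=1425/7844 → turn +1·90°
n=2: pose=(9,-5,E); sL=12/37, sR=60/353; mL=1008/13061, mR=30/353; mL+mR=6/37 → advance +1; mR−mL=102/13061 → turn +1·90°
n=3: pose=(10,-5,N); sL=30/97, sR=6/29; mL=144/2813, mR=3/29; mL+mR=15/97 → advance +1; mR−mL=147/2813 → turn +1·90°
n=4: pose=(10,-4,W); sL=12/61, sR=60/149; mL=-936/9089, mR=30/149; mL+mR=6/61 → advance +1; mR−mL=2766/9089 → turn +1·90°
n=5: pose=(9,-4,S); sL=15/74, sR=15/53; mL=-315/7844, mR=15/106; mL+mR=15/148 → advance +1; mR−mL=1425/7844 → turn +1·90°

0 60/149 12/61 936/9089 6/61 8 -4 E
1 15/74 15/53 -315/7844 15/106 9 -4 S
2 12/37 60/353 1008/13061 30/353 9 -5 E
3 30/97 6/29 144/2813 3/29 10 -5 N
4 12/61 60/149 -936/9089 30/149 10 -4 W
5 15/74 15/53 -315/7844 15/106 9 -4 S
final 9 -5 E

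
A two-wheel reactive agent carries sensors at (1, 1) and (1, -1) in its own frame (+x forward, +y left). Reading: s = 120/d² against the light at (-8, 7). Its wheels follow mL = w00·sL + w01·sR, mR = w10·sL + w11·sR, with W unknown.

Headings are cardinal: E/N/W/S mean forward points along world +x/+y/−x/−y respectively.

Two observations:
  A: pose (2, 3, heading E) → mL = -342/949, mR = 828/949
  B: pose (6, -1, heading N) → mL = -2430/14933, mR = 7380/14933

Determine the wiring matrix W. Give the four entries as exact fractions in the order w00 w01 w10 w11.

1/2 -1 1/2 1/2

obs A: pose=(2,3,E) → sL=12/13, sR=60/73, mL=-342/949, mR=828/949
obs B: pose=(6,-1,N) → sL=60/109, sR=60/137, mL=-2430/14933, mR=7380/14933
sensor matrix S = [[12/13, 60/73], [60/109, 60/137]]; det S = -682560/14171417
solve [mL_A; mL_B] = S·[w00; w01] and [mR_A; mR_B] = S·[w10; w11]:
  w00 = 1/2, w01 = -1, w10 = 1/2, w11 = 1/2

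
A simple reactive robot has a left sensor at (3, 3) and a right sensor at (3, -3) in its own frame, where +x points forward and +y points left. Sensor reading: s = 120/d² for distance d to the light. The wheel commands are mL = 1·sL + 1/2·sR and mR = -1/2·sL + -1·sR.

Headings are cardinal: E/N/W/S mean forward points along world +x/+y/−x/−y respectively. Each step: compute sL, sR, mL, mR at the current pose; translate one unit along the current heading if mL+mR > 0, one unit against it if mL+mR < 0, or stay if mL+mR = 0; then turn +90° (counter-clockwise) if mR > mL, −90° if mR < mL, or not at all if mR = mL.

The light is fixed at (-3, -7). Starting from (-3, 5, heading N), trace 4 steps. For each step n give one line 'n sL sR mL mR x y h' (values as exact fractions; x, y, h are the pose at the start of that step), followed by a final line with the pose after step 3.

n=0: pose=(-3,5,N); sL=20/39, sR=20/39; mL=10/13, mR=-10/13; mL+mR=0 → advance +0; mR−mL=-20/13 → turn -1·90°
n=1: pose=(-3,5,E); sL=20/39, sR=4/3; mL=46/39, mR=-62/39; mL+mR=-16/39 → advance -1; mR−mL=-36/13 → turn -1·90°
n=2: pose=(-4,5,S); sL=24/17, sR=120/97; mL=3348/1649, mR=-3204/1649; mL+mR=144/1649 → advance +1; mR−mL=-6552/1649 → turn -1·90°
n=3: pose=(-4,4,W); sL=3/2, sR=30/53; mL=189/106, mR=-279/212; mL+mR=99/212 → advance +1; mR−mL=-657/212 → turn -1·90°

0 20/39 20/39 10/13 -10/13 -3 5 N
1 20/39 4/3 46/39 -62/39 -3 5 E
2 24/17 120/97 3348/1649 -3204/1649 -4 5 S
3 3/2 30/53 189/106 -279/212 -4 4 W
final -5 4 N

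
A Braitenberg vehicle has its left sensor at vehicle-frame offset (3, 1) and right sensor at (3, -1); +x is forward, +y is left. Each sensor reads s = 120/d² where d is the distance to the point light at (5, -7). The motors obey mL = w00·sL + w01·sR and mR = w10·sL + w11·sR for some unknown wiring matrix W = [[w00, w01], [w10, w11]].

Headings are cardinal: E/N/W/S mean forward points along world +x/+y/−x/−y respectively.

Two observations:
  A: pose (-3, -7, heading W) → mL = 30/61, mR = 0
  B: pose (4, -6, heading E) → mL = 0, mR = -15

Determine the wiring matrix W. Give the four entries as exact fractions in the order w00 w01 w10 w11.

1 -1/2 1 -1

obs A: pose=(-3,-7,W) → sL=60/61, sR=60/61, mL=30/61, mR=0
obs B: pose=(4,-6,E) → sL=15, sR=30, mL=0, mR=-15
sensor matrix S = [[60/61, 60/61], [15, 30]]; det S = 900/61
solve [mL_A; mL_B] = S·[w00; w01] and [mR_A; mR_B] = S·[w10; w11]:
  w00 = 1, w01 = -1/2, w10 = 1, w11 = -1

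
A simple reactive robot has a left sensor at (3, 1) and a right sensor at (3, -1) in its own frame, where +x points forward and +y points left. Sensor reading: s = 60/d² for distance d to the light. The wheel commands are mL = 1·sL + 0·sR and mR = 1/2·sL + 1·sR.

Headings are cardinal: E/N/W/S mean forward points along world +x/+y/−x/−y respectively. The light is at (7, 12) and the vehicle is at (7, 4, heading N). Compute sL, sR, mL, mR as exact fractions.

30/13 30/13 30/13 45/13

left sensor world pos  = (6, 7); dL² = 26
right sensor world pos = (8, 7); dR² = 26
sL = 60/26 = 30/13
sR = 60/26 = 30/13
mL = 1·sL + 0·sR = 30/13
mR = 1/2·sL + 1·sR = 45/13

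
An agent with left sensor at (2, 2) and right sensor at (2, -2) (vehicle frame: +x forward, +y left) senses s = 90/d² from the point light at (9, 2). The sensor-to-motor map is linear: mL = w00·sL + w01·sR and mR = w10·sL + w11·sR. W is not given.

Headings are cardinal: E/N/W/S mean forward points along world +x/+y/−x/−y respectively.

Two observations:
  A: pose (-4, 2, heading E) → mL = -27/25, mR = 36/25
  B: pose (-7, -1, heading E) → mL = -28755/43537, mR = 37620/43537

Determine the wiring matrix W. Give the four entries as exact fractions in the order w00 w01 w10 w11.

obs A: pose=(-4,2,E) → sL=18/25, sR=18/25, mL=-27/25, mR=36/25
obs B: pose=(-7,-1,E) → sL=90/197, sR=90/221, mL=-28755/43537, mR=37620/43537
sensor matrix S = [[18/25, 18/25], [90/197, 90/221]]; det S = -7776/217685
solve [mL_A; mL_B] = S·[w00; w01] and [mR_A; mR_B] = S·[w10; w11]:
  w00 = -1, w01 = -1/2, w10 = 1, w11 = 1

-1 -1/2 1 1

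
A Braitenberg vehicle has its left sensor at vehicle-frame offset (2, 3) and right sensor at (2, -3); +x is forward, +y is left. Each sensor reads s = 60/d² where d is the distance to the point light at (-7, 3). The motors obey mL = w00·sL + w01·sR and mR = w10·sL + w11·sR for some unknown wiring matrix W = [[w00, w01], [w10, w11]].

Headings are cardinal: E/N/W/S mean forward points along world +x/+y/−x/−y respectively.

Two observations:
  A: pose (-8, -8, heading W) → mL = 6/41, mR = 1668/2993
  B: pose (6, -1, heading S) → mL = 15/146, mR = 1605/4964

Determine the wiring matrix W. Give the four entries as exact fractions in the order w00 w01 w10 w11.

obs A: pose=(-8,-8,W) → sL=12/41, sR=60/73, mL=6/41, mR=1668/2993
obs B: pose=(6,-1,S) → sL=15/73, sR=15/34, mL=15/146, mR=1605/4964
sensor matrix S = [[12/41, 60/73], [15/73, 15/34]]; det S = -147690/3714313
solve [mL_A; mL_B] = S·[w00; w01] and [mR_A; mR_B] = S·[w10; w11]:
  w00 = 1/2, w01 = 0, w10 = 1/2, w11 = 1/2

1/2 0 1/2 1/2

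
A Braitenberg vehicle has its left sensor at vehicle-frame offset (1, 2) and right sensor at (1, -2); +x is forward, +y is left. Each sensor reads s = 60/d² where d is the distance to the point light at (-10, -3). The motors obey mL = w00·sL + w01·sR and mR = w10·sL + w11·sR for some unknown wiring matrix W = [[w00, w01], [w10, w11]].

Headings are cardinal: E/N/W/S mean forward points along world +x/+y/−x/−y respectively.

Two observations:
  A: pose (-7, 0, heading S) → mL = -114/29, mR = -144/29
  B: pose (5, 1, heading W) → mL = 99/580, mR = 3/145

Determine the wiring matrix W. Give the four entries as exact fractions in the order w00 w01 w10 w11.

obs A: pose=(-7,0,S) → sL=60/29, sR=12, mL=-114/29, mR=-144/29
obs B: pose=(5,1,W) → sL=3/10, sR=15/58, mL=99/580, mR=3/145
sensor matrix S = [[60/29, 12], [3/10, 15/58]]; det S = -12888/4205
solve [mL_A; mL_B] = S·[w00; w01] and [mR_A; mR_B] = S·[w10; w11]:
  w00 = 1, w01 = -1/2, w10 = 1/2, w11 = -1/2

1 -1/2 1/2 -1/2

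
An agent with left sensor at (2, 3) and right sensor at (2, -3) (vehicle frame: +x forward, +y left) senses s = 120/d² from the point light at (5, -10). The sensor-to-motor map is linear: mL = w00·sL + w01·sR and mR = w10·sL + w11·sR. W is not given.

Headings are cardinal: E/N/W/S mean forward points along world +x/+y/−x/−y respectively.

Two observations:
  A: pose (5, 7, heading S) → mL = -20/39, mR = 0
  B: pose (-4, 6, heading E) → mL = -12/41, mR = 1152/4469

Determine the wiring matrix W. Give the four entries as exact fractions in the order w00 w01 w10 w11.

obs A: pose=(5,7,S) → sL=20/39, sR=20/39, mL=-20/39, mR=0
obs B: pose=(-4,6,E) → sL=12/41, sR=60/109, mL=-12/41, mR=1152/4469
sensor matrix S = [[20/39, 20/39], [12/41, 60/109]]; det S = 7680/58097
solve [mL_A; mL_B] = S·[w00; w01] and [mR_A; mR_B] = S·[w10; w11]:
  w00 = -1, w01 = 0, w10 = -1, w11 = 1

-1 0 -1 1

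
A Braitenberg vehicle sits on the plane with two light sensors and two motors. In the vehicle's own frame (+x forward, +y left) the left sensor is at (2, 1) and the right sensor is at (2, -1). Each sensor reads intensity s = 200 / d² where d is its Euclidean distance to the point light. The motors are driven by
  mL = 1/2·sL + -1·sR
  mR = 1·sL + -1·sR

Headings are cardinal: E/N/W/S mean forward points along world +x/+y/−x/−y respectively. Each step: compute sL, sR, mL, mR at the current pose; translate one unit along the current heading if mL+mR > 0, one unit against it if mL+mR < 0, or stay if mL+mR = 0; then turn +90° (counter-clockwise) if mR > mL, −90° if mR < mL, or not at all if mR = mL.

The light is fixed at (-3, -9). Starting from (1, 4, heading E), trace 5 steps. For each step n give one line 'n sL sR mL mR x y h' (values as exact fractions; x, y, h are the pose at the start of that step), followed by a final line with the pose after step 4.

n=0: pose=(1,4,E); sL=25/29, sR=10/9; mL=-355/522, mR=-65/261; mL+mR=-485/522 → advance -1; mR−mL=25/58 → turn +1·90°
n=1: pose=(0,4,N); sL=200/229, sR=200/241; mL=-21700/55189, mR=2400/55189; mL+mR=-19300/55189 → advance -1; mR−mL=100/229 → turn +1·90°
n=2: pose=(0,3,W); sL=100/61, sR=20/17; mL=-370/1037, mR=480/1037; mL+mR=110/1037 → advance +1; mR−mL=50/61 → turn +1·90°
n=3: pose=(-1,3,S); sL=200/109, sR=200/101; mL=-11700/11009, mR=-1600/11009; mL+mR=-13300/11009 → advance -1; mR−mL=100/109 → turn +1·90°
n=4: pose=(-1,4,E); sL=50/53, sR=5/4; mL=-165/212, mR=-65/212; mL+mR=-115/106 → advance -1; mR−mL=25/53 → turn +1·90°

0 25/29 10/9 -355/522 -65/261 1 4 E
1 200/229 200/241 -21700/55189 2400/55189 0 4 N
2 100/61 20/17 -370/1037 480/1037 0 3 W
3 200/109 200/101 -11700/11009 -1600/11009 -1 3 S
4 50/53 5/4 -165/212 -65/212 -1 4 E
final -2 4 N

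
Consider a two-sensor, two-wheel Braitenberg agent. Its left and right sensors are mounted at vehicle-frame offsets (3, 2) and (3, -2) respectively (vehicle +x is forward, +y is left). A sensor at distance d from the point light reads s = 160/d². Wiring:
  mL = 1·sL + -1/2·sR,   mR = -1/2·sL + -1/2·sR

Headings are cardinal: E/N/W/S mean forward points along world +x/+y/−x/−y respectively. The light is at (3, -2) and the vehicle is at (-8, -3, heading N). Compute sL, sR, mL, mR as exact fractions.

160/173 32/17 -48/2941 -4128/2941

left sensor world pos  = (-10, 0); dL² = 173
right sensor world pos = (-6, 0); dR² = 85
sL = 160/173 = 160/173
sR = 160/85 = 32/17
mL = 1·sL + -1/2·sR = -48/2941
mR = -1/2·sL + -1/2·sR = -4128/2941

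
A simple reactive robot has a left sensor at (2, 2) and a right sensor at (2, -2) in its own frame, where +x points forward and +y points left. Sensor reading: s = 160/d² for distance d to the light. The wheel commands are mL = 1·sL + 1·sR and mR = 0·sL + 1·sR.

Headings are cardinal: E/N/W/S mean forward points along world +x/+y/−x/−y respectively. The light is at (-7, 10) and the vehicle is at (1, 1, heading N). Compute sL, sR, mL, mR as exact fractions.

left sensor world pos  = (-1, 3); dL² = 85
right sensor world pos = (3, 3); dR² = 149
sL = 160/85 = 32/17
sR = 160/149 = 160/149
mL = 1·sL + 1·sR = 7488/2533
mR = 0·sL + 1·sR = 160/149

32/17 160/149 7488/2533 160/149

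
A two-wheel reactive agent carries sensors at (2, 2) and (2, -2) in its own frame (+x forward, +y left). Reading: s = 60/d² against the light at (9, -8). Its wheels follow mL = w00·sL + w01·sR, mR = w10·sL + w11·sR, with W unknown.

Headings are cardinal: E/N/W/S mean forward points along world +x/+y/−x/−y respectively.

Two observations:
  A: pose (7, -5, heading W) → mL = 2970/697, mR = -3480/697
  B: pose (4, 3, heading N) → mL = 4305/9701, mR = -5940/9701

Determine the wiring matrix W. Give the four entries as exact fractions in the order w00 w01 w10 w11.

obs A: pose=(7,-5,W) → sL=60/17, sR=60/41, mL=2970/697, mR=-3480/697
obs B: pose=(4,3,N) → sL=30/109, sR=30/89, mL=4305/9701, mR=-5940/9701
sensor matrix S = [[60/17, 60/41], [30/109, 30/89]]; det S = 5320800/6761597
solve [mL_A; mL_B] = S·[w00; w01] and [mR_A; mR_B] = S·[w10; w11]:
  w00 = 1, w01 = 1/2, w10 = -1, w11 = -1

1 1/2 -1 -1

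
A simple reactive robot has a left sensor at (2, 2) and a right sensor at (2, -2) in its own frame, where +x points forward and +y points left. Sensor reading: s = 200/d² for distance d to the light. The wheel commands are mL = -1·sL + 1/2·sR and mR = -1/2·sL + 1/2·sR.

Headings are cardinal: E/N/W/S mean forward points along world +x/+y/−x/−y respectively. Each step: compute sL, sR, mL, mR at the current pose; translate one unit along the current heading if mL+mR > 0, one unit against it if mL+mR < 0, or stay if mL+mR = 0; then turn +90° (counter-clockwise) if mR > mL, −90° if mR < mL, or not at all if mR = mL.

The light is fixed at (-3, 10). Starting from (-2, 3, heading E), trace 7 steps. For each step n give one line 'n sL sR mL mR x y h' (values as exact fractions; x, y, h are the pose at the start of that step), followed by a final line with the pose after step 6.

0 100/17 20/9 -730/153 -280/153 -2 3 E
1 200/29 200/29 -100/29 0 -3 3 N
2 25/13 5 15/26 20/13 -3 2 W
3 200/101 200/109 -11700/11009 -800/11009 -4 2 S
4 100/13 100/41 -3450/533 -1400/533 -4 3 E
5 200/41 8 -36/41 64/41 -5 3 N
6 5/2 25/4 5/8 15/8 -5 4 W
final -6 4 S

n=0: pose=(-2,3,E); sL=100/17, sR=20/9; mL=-730/153, mR=-280/153; mL+mR=-1010/153 → advance -1; mR−mL=50/17 → turn +1·90°
n=1: pose=(-3,3,N); sL=200/29, sR=200/29; mL=-100/29, mR=0; mL+mR=-100/29 → advance -1; mR−mL=100/29 → turn +1·90°
n=2: pose=(-3,2,W); sL=25/13, sR=5; mL=15/26, mR=20/13; mL+mR=55/26 → advance +1; mR−mL=25/26 → turn +1·90°
n=3: pose=(-4,2,S); sL=200/101, sR=200/109; mL=-11700/11009, mR=-800/11009; mL+mR=-12500/11009 → advance -1; mR−mL=100/101 → turn +1·90°
n=4: pose=(-4,3,E); sL=100/13, sR=100/41; mL=-3450/533, mR=-1400/533; mL+mR=-4850/533 → advance -1; mR−mL=50/13 → turn +1·90°
n=5: pose=(-5,3,N); sL=200/41, sR=8; mL=-36/41, mR=64/41; mL+mR=28/41 → advance +1; mR−mL=100/41 → turn +1·90°
n=6: pose=(-5,4,W); sL=5/2, sR=25/4; mL=5/8, mR=15/8; mL+mR=5/2 → advance +1; mR−mL=5/4 → turn +1·90°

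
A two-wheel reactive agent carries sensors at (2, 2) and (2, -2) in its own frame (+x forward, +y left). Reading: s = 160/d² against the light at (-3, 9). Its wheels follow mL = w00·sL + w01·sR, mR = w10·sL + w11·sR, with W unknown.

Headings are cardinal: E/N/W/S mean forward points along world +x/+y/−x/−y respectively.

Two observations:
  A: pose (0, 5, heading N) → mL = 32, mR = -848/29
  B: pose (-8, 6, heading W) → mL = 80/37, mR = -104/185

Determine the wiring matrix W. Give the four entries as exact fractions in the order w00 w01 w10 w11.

1 0 -1 1/2

obs A: pose=(0,5,N) → sL=32, sR=160/29, mL=32, mR=-848/29
obs B: pose=(-8,6,W) → sL=80/37, sR=16/5, mL=80/37, mR=-104/185
sensor matrix S = [[32, 160/29], [80/37, 16/5]]; det S = 485376/5365
solve [mL_A; mL_B] = S·[w00; w01] and [mR_A; mR_B] = S·[w10; w11]:
  w00 = 1, w01 = 0, w10 = -1, w11 = 1/2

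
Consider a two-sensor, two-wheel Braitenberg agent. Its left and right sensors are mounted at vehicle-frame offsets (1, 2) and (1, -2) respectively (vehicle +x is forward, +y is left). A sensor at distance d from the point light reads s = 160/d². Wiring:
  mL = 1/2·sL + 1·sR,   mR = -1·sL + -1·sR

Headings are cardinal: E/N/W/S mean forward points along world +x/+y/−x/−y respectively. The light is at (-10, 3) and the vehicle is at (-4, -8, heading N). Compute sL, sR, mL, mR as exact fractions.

40/29 40/41 1980/1189 -2800/1189

left sensor world pos  = (-6, -7); dL² = 116
right sensor world pos = (-2, -7); dR² = 164
sL = 160/116 = 40/29
sR = 160/164 = 40/41
mL = 1/2·sL + 1·sR = 1980/1189
mR = -1·sL + -1·sR = -2800/1189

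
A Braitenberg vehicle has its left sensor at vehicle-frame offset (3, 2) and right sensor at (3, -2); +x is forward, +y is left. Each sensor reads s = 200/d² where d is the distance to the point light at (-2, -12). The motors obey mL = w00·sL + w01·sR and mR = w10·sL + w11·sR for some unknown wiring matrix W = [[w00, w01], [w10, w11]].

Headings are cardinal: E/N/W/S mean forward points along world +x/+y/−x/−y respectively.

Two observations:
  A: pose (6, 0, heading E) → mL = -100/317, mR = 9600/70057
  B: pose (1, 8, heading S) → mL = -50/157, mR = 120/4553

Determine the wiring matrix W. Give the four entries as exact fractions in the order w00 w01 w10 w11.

-1/2 0 -1/2 1/2

obs A: pose=(6,0,E) → sL=200/317, sR=200/221, mL=-100/317, mR=9600/70057
obs B: pose=(1,8,S) → sL=100/157, sR=20/29, mL=-50/157, mR=120/4553
sensor matrix S = [[200/317, 200/221], [100/157, 20/29]]; det S = -45072000/318969521
solve [mL_A; mL_B] = S·[w00; w01] and [mR_A; mR_B] = S·[w10; w11]:
  w00 = -1/2, w01 = 0, w10 = -1/2, w11 = 1/2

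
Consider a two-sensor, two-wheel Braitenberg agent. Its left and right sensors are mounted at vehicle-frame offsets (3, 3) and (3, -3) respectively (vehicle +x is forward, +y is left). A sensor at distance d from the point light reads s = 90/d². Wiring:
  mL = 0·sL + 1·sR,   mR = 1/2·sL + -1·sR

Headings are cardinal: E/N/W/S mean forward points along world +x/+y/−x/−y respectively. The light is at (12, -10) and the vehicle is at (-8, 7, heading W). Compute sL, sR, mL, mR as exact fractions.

left sensor world pos  = (-11, 4); dL² = 725
right sensor world pos = (-11, 10); dR² = 929
sL = 90/725 = 18/145
sR = 90/929 = 90/929
mL = 0·sL + 1·sR = 90/929
mR = 1/2·sL + -1·sR = -4689/134705

18/145 90/929 90/929 -4689/134705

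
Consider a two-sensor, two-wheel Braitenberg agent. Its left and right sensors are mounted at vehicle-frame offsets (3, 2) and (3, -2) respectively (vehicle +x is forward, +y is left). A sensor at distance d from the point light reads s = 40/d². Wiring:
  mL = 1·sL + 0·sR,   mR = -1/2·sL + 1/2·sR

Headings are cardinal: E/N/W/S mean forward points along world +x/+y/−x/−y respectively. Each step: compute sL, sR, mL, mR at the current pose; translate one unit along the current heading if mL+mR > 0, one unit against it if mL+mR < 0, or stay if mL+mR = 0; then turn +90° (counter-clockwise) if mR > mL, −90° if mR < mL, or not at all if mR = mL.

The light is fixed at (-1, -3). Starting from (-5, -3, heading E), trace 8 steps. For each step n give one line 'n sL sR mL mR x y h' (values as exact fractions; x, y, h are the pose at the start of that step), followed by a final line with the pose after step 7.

n=0: pose=(-5,-3,E); sL=8, sR=8; mL=8, mR=0; mL+mR=8 → advance +1; mR−mL=-8 → turn -1·90°
n=1: pose=(-4,-3,S); sL=4, sR=20/17; mL=4, mR=-24/17; mL+mR=44/17 → advance +1; mR−mL=-92/17 → turn -1·90°
n=2: pose=(-4,-4,W); sL=8/9, sR=40/37; mL=8/9, mR=32/333; mL+mR=328/333 → advance +1; mR−mL=-88/111 → turn -1·90°
n=3: pose=(-5,-4,N); sL=1, sR=5; mL=1, mR=2; mL+mR=3 → advance +1; mR−mL=1 → turn +1·90°
n=4: pose=(-5,-3,W); sL=40/53, sR=40/53; mL=40/53, mR=0; mL+mR=40/53 → advance +1; mR−mL=-40/53 → turn -1·90°
n=5: pose=(-6,-3,N); sL=20/29, sR=20/9; mL=20/29, mR=200/261; mL+mR=380/261 → advance +1; mR−mL=20/261 → turn +1·90°
n=6: pose=(-6,-2,W); sL=8/13, sR=40/73; mL=8/13, mR=-32/949; mL+mR=552/949 → advance +1; mR−mL=-616/949 → turn -1·90°
n=7: pose=(-7,-2,N); sL=1/2, sR=5/4; mL=1/2, mR=3/8; mL+mR=7/8 → advance +1; mR−mL=-1/8 → turn -1·90°

0 8 8 8 0 -5 -3 E
1 4 20/17 4 -24/17 -4 -3 S
2 8/9 40/37 8/9 32/333 -4 -4 W
3 1 5 1 2 -5 -4 N
4 40/53 40/53 40/53 0 -5 -3 W
5 20/29 20/9 20/29 200/261 -6 -3 N
6 8/13 40/73 8/13 -32/949 -6 -2 W
7 1/2 5/4 1/2 3/8 -7 -2 N
final -7 -1 E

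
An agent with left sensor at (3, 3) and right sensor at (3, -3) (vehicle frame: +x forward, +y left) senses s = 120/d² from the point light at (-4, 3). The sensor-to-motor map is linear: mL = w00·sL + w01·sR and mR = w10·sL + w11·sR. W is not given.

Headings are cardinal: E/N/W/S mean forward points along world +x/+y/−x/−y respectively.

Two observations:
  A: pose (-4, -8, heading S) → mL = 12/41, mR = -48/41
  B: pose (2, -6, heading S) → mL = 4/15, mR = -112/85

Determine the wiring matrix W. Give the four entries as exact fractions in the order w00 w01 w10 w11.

1/2 0 -1 -1

obs A: pose=(-4,-8,S) → sL=24/41, sR=24/41, mL=12/41, mR=-48/41
obs B: pose=(2,-6,S) → sL=8/15, sR=40/51, mL=4/15, mR=-112/85
sensor matrix S = [[24/41, 24/41], [8/15, 40/51]]; det S = 512/3485
solve [mL_A; mL_B] = S·[w00; w01] and [mR_A; mR_B] = S·[w10; w11]:
  w00 = 1/2, w01 = 0, w10 = -1, w11 = -1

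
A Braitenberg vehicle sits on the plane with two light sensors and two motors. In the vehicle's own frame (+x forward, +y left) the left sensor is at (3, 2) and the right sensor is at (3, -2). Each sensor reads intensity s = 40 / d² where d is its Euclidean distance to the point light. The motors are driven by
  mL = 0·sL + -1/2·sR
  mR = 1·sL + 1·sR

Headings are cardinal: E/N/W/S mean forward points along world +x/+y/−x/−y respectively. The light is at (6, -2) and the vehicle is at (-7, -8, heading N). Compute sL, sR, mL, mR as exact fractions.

20/117 4/13 -2/13 56/117

left sensor world pos  = (-9, -5); dL² = 234
right sensor world pos = (-5, -5); dR² = 130
sL = 40/234 = 20/117
sR = 40/130 = 4/13
mL = 0·sL + -1/2·sR = -2/13
mR = 1·sL + 1·sR = 56/117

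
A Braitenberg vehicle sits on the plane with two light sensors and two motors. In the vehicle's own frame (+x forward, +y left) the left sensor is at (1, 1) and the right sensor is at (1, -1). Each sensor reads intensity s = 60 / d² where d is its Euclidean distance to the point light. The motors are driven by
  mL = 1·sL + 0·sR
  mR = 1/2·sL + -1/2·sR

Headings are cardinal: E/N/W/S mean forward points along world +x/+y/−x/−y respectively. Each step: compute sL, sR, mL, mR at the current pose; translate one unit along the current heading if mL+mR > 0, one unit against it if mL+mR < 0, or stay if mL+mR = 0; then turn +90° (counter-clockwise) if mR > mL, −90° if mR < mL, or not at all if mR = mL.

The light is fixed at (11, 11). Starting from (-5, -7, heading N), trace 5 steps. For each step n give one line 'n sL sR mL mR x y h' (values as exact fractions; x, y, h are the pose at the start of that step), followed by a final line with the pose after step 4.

0 30/289 30/257 30/289 -480/74273 -5 -7 N
1 60/481 20/183 60/481 680/88023 -5 -6 E
2 3/26 3/29 3/26 9/1508 -4 -6 S
3 60/617 12/109 60/617 -432/67253 -4 -7 W
4 30/289 30/257 30/289 -480/74273 -5 -7 N
final -5 -6 E

n=0: pose=(-5,-7,N); sL=30/289, sR=30/257; mL=30/289, mR=-480/74273; mL+mR=7230/74273 → advance +1; mR−mL=-8190/74273 → turn -1·90°
n=1: pose=(-5,-6,E); sL=60/481, sR=20/183; mL=60/481, mR=680/88023; mL+mR=11660/88023 → advance +1; mR−mL=-10300/88023 → turn -1·90°
n=2: pose=(-4,-6,S); sL=3/26, sR=3/29; mL=3/26, mR=9/1508; mL+mR=183/1508 → advance +1; mR−mL=-165/1508 → turn -1·90°
n=3: pose=(-4,-7,W); sL=60/617, sR=12/109; mL=60/617, mR=-432/67253; mL+mR=6108/67253 → advance +1; mR−mL=-6972/67253 → turn -1·90°
n=4: pose=(-5,-7,N); sL=30/289, sR=30/257; mL=30/289, mR=-480/74273; mL+mR=7230/74273 → advance +1; mR−mL=-8190/74273 → turn -1·90°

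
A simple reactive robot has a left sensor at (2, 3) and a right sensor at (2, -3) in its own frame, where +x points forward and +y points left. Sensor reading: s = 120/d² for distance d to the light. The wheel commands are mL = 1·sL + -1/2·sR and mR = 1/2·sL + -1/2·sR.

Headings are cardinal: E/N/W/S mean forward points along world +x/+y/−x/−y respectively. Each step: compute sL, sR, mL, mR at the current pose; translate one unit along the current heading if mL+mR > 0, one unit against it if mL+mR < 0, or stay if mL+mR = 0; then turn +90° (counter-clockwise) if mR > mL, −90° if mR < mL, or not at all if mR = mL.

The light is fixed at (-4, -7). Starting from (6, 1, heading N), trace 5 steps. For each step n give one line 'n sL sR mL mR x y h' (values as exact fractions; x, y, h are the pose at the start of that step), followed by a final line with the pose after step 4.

n=0: pose=(6,1,N); sL=120/149, sR=120/269; mL=23340/40081, mR=7200/40081; mL+mR=30540/40081 → advance +1; mR−mL=-60/149 → turn -1·90°
n=1: pose=(6,2,E); sL=5/12, sR=2/3; mL=1/12, mR=-1/8; mL+mR=-1/24 → advance -1; mR−mL=-5/24 → turn -1·90°
n=2: pose=(5,2,S); sL=120/193, sR=24/17; mL=-276/3281, mR=-1296/3281; mL+mR=-1572/3281 → advance -1; mR−mL=-60/193 → turn -1·90°
n=3: pose=(5,3,W); sL=60/49, sR=60/109; mL=5070/5341, mR=1800/5341; mL+mR=6870/5341 → advance +1; mR−mL=-30/49 → turn -1·90°
n=4: pose=(4,3,N); sL=120/169, sR=24/53; mL=4332/8957, mR=1152/8957; mL+mR=5484/8957 → advance +1; mR−mL=-60/169 → turn -1·90°

0 120/149 120/269 23340/40081 7200/40081 6 1 N
1 5/12 2/3 1/12 -1/8 6 2 E
2 120/193 24/17 -276/3281 -1296/3281 5 2 S
3 60/49 60/109 5070/5341 1800/5341 5 3 W
4 120/169 24/53 4332/8957 1152/8957 4 3 N
final 4 4 E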